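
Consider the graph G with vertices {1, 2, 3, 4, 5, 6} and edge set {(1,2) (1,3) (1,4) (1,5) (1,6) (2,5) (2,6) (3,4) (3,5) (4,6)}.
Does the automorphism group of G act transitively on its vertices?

Vertex 1 is the only vertex of degree 5, so every automorphism fixes it; G is not vertex-transitive.

No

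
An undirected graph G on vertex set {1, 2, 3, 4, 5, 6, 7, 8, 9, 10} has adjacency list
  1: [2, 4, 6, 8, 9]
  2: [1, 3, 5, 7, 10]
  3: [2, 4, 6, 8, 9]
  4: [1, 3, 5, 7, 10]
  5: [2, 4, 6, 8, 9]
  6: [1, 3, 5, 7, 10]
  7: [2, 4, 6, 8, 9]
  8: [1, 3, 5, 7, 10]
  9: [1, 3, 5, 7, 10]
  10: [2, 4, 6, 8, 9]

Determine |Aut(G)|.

28800

G is 5-regular and bipartite with parts {1, 3, 5, 7, 10} and {2, 4, 6, 8, 9} (each part is independent and every cross-pair is an edge), so G = K_{5,5}. Each part can be permuted independently (S_5 × S_5) and the two equal-size parts can also be swapped, giving (S_5 × S_5) ⋊ Z_2 of order 2·(5!)² = 28800.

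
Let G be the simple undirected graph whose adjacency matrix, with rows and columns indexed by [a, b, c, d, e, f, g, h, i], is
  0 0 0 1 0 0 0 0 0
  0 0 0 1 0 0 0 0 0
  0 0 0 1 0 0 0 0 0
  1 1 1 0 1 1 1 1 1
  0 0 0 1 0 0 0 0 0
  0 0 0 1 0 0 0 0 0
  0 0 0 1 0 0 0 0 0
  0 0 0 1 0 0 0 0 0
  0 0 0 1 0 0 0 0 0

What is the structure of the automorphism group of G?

S_8

Vertex d has degree 8 and every other vertex has degree 1, so G is the star K_{1,8} with centre d. The 8 leaves are pairwise interchangeable while the centre is fixed, giving Aut(G) = S_8.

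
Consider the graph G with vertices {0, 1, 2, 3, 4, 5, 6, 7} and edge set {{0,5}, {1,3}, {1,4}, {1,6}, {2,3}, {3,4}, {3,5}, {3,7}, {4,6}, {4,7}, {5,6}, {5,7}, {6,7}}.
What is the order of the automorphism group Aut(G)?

1

Degrees alone do not determine every vertex (e.g. 0 and 2 both have degree 1), but their neighbour-degree multisets differ: N(0) has degrees [4] while N(2) has degrees [5]. Repeating this refinement separates all vertices, so the only automorphism is the identity.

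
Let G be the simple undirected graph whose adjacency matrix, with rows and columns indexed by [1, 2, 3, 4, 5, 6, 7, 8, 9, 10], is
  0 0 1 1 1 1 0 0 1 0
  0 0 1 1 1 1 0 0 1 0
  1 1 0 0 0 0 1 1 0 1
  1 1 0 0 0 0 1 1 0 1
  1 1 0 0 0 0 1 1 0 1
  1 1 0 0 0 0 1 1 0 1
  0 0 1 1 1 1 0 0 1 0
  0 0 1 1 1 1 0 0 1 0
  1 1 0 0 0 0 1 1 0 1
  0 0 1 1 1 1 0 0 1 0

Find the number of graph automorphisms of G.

G is 5-regular and bipartite with parts {3, 4, 5, 6, 9} and {1, 2, 7, 8, 10} (each part is independent and every cross-pair is an edge), so G = K_{5,5}. Each part can be permuted independently (S_5 × S_5) and the two equal-size parts can also be swapped, giving (S_5 × S_5) ⋊ Z_2 of order 2·(5!)² = 28800.

28800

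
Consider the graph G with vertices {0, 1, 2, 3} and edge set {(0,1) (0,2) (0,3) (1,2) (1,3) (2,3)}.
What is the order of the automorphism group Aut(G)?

24

All 4 vertices are pairwise adjacent: G = K_4. Every bijection on the vertex set is an automorphism of K_4; hence Aut(K_4) ≅ S_4, order 24.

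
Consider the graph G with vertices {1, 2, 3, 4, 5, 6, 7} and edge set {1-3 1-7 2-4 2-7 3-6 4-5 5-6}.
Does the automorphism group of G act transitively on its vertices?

Yes

Every vertex has degree 2 and the graph is connected, so G is the 7-cycle C_7. The automorphisms of the 7-cycle are exactly the symmetries of a regular 7-gon: the dihedral group D_7, |D_7| = 14. This group acts transitively on the 7 vertices.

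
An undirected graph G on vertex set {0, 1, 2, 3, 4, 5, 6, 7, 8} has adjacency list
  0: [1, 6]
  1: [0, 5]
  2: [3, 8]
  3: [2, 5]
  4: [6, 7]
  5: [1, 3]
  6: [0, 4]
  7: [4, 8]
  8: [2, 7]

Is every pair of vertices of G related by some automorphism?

G is 2-regular and connected on 9 vertices, i.e. the cycle C_9. C_9 has 9 rotations and 9 reflections, so Aut(C_9) ≅ D_9 of order 18. This group acts transitively on the 9 vertices.

Yes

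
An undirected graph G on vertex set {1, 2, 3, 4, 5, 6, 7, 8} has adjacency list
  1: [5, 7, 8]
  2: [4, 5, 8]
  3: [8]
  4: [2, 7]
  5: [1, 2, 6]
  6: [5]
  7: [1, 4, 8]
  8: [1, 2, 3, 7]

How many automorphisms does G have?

1

The degree sequence is [3, 3, 1, 2, 3, 1, 3, 4]. Checking the degree-preserving permutations of the vertex set shows that none except the identity preserves every edge, so Aut(G) is trivial.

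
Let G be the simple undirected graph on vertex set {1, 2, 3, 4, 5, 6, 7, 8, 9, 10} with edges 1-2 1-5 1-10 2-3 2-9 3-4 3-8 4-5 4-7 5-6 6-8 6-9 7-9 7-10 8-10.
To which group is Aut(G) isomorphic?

G is 3-regular on 10 vertices with no triangles and no 4-cycles (girth 5): this is the Petersen graph. It is a classical fact that the Petersen graph has automorphism group S_5 (order 120), arising from its description as the Kneser graph K(5,2).

the symmetric group S_5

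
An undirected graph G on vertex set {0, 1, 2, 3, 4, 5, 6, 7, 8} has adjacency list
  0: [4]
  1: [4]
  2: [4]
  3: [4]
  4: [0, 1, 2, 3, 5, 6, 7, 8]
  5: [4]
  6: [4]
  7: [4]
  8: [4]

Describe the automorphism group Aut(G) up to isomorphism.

Vertex 4 has degree 8 and every other vertex has degree 1, so G is the star K_{1,8} with centre 4. Any automorphism fixes the centre and permutes the 8 leaves freely, so Aut(G) ≅ S_8 of order 8! = 40320.

the symmetric group on 8 letters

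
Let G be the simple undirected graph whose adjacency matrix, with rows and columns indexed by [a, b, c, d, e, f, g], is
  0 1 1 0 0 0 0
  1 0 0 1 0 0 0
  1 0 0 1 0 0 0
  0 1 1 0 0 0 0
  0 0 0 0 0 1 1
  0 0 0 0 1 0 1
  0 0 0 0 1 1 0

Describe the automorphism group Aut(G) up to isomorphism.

D_3 × D_4

G has two connected components, {a, b, c, d} and {e, f, g}; each is 2-regular, so G = C_4 ⊔ C_3. The components are non-isomorphic (different sizes), so Aut(G) = Aut(C_3) × Aut(C_4) = D_3 × D_4 of order 6·8 = 48.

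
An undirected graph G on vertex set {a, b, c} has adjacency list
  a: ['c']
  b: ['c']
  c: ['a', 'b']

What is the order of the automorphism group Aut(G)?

2

The degree sequence is [1, 1, 2]; the two degree-1 vertices a and b are the ends of a path, so G = P_3. A path has exactly one nontrivial symmetry — reversal — giving Aut(G) of order 2.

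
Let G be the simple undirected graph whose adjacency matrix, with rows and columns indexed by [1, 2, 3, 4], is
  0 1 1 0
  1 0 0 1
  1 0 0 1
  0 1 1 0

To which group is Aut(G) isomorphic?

G is 2-regular and bipartite on 2^2 = 4 vertices with girth 4; it is the hypercube graph Q_2. Aut(Q_2) consists of the signed permutations of the 2 coordinate axes: 2! permutations times 2^2 sign flips, so |Aut| = 2^2·2! = 8.

the hyperoctahedral group B_2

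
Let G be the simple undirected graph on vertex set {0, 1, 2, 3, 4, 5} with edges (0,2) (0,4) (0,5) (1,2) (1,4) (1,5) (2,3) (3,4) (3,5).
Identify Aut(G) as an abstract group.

G is 3-regular and bipartite with parts {0, 1, 3} and {2, 4, 5} (each part is independent and every cross-pair is an edge), so G = K_{3,3}. Each part can be permuted independently (S_3 × S_3) and the two equal-size parts can also be swapped, giving (S_3 × S_3) ⋊ Z_2 of order 2·(3!)² = 72.

S_3 ≀ Z_2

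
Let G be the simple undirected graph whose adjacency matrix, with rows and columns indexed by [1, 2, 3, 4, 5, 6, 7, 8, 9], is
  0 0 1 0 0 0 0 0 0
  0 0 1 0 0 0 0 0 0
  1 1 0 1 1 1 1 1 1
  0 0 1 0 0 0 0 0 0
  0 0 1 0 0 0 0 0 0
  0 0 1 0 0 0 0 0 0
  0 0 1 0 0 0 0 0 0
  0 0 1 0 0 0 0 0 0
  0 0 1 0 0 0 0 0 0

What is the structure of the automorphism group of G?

Vertex 3 has degree 8 and every other vertex has degree 1, so G is the star K_{1,8} with centre 3. Any automorphism fixes the centre and permutes the 8 leaves freely, so Aut(G) ≅ S_8 of order 8! = 40320.

the symmetric group on 8 letters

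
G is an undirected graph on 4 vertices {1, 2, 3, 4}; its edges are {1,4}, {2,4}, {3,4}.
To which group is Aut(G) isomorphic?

S_3

Vertex 4 has degree 3 and every other vertex has degree 1, so G is the star K_{1,3} with centre 4. The 3 leaves are pairwise interchangeable while the centre is fixed, giving Aut(G) = S_3.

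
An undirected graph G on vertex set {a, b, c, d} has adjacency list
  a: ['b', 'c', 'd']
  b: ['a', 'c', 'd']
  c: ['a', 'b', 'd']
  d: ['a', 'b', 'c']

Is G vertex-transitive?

All 4 vertices are pairwise adjacent: G = K_4. Any permutation of the 4 vertices preserves K_4, so Aut(K_4) = S_4 of order 4! = 24. This group acts transitively on the 4 vertices.

Yes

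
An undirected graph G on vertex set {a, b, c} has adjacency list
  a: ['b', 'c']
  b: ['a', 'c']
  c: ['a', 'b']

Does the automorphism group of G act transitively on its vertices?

Yes

Every vertex has degree 2, so G is the complete graph K_3. Any permutation of the 3 vertices preserves K_3, so Aut(K_3) = S_3 of order 3! = 6. Under this action every vertex can be carried to every other, so G is vertex-transitive.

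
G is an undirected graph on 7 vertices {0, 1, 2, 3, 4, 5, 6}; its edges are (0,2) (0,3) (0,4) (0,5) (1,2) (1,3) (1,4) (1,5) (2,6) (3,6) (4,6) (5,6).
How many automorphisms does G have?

The vertices split by degree into {0, 1, 6} (degree 4) and {2, 3, 4, 5} (degree 3); every edge runs between the two parts, so G is the complete bipartite graph K_{3,4}. The parts have unequal sizes, so no automorphism swaps them; each part is permuted independently, giving S_4 × S_3 of order 4!·3! = 144.

144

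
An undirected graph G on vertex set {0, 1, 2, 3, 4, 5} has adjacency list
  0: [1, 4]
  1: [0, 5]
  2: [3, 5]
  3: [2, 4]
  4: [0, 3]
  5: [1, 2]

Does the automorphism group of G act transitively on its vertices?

Yes

G is 2-regular and connected on 6 vertices, i.e. the cycle C_6. The automorphisms of the 6-cycle are exactly the symmetries of a regular 6-gon: the dihedral group D_6, |D_6| = 12. Under this action every vertex can be carried to every other, so G is vertex-transitive.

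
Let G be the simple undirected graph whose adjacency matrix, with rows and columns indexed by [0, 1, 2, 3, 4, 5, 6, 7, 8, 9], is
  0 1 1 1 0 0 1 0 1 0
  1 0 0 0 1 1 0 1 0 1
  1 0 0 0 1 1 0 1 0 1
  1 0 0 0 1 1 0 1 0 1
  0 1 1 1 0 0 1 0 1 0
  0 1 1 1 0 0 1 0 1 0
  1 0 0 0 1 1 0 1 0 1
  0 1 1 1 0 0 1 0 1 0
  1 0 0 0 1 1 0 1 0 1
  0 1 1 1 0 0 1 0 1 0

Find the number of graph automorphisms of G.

28800

G is 5-regular and bipartite with parts {1, 2, 3, 6, 8} and {0, 4, 5, 7, 9} (each part is independent and every cross-pair is an edge), so G = K_{5,5}. Aut(K_{5,5}) is the wreath product S_5 ≀ Z_2: permute within each part, then optionally swap the parts; |Aut| = 2·(5!)² = 28800.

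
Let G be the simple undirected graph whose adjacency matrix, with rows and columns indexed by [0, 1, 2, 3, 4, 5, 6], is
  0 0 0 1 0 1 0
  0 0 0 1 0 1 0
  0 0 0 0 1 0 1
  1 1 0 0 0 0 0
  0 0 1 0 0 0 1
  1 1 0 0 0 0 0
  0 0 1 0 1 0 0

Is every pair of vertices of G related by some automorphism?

No

G has two connected components, {0, 1, 3, 5} and {2, 4, 6}; each is 2-regular, so G = C_4 ⊔ C_3. The orbit of 0 under Aut(G) is {0, 1, 3, 5}, which does not contain 2, so G is not vertex-transitive.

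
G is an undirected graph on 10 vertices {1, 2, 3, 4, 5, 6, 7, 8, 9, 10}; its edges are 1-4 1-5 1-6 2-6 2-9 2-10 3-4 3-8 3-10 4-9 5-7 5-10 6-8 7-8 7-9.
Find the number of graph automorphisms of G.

120

G is 3-regular on 10 vertices with no triangles and no 4-cycles (girth 5): this is the Petersen graph. It is a classical fact that the Petersen graph has automorphism group S_5 (order 120), arising from its description as the Kneser graph K(5,2).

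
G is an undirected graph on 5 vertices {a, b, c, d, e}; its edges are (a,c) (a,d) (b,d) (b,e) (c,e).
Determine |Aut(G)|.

10

G is 2-regular and connected on 5 vertices, i.e. the cycle C_5. The automorphisms of the 5-cycle are exactly the symmetries of a regular 5-gon: the dihedral group D_5, |D_5| = 10.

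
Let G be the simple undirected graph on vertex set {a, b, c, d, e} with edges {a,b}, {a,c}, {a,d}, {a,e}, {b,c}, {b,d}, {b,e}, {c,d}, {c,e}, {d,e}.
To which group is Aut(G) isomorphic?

S_5

All 5 vertices are pairwise adjacent: G = K_5. Every bijection on the vertex set is an automorphism of K_5; hence Aut(K_5) ≅ S_5, order 120.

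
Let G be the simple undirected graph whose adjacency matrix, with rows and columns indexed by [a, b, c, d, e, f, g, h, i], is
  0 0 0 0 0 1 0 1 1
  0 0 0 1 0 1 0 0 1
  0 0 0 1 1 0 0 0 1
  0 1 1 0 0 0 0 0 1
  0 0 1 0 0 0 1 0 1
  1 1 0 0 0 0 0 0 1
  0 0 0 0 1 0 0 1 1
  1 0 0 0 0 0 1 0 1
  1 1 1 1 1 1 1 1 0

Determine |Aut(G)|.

16

Vertex i is the unique vertex of degree 8; the remaining 8 vertices each have degree 3 and induce a cycle, so G is the wheel on 9 vertices with hub i. With the hub fixed, the remaining symmetry is that of the rim cycle C_8, giving the dihedral group D_8.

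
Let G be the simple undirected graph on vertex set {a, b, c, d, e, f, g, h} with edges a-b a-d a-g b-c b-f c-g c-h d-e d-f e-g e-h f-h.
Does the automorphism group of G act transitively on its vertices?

G is 3-regular and bipartite on 2^3 = 8 vertices with girth 4; it is the hypercube graph Q_3. Aut(Q_3) consists of the signed permutations of the 3 coordinate axes: 3! permutations times 2^3 sign flips, so |Aut| = 2^3·3! = 48. Under this action every vertex can be carried to every other, so G is vertex-transitive.

Yes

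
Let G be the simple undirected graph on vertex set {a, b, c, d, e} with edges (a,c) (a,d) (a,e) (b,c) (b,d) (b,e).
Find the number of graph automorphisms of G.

The vertices split by degree into {a, b} (degree 3) and {c, d, e} (degree 2); every edge runs between the two parts, so G is the complete bipartite graph K_{2,3}. The parts have unequal sizes, so no automorphism swaps them; each part is permuted independently, giving S_3 × S_2 of order 3!·2! = 12.

12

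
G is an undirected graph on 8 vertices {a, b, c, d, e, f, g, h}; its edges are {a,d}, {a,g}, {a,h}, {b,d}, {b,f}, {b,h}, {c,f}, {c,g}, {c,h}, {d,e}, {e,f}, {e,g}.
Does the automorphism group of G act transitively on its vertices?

G is 3-regular and bipartite on 2^3 = 8 vertices with girth 4; it is the hypercube graph Q_3. The symmetry group of the 3-cube is the hyperoctahedral group B_3 = Z_2 ≀ S_3, of order 2^3·3! = 48. This group acts transitively on the 8 vertices.

Yes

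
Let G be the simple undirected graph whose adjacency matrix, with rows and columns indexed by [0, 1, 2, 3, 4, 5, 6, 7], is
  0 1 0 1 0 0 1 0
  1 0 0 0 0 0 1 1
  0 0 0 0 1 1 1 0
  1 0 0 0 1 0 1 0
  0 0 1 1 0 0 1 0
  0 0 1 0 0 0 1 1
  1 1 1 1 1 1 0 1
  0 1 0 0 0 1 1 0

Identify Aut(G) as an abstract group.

Vertex 6 is the unique vertex of degree 7; the remaining 7 vertices each have degree 3 and induce a cycle, so G is the wheel on 8 vertices with hub 6. With the hub fixed, the remaining symmetry is that of the rim cycle C_7, giving the dihedral group D_7.

the dihedral group of order 14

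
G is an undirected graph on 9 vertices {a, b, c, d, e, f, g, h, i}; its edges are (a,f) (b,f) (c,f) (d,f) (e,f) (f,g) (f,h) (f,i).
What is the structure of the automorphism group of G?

Vertex f has degree 8 and every other vertex has degree 1, so G is the star K_{1,8} with centre f. The 8 leaves are pairwise interchangeable while the centre is fixed, giving Aut(G) = S_8.

S_8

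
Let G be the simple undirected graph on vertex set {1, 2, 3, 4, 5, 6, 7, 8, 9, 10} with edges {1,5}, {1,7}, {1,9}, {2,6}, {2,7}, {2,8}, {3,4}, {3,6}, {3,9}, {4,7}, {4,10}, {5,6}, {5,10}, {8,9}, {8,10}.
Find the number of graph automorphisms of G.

120

G is 3-regular on 10 vertices with no triangles and no 4-cycles (girth 5): this is the Petersen graph. Viewing the Petersen graph as the Kneser graph K(5,2) — vertices are 2-subsets of {1,…,5}, edges join disjoint pairs — its automorphisms are exactly the permutations of the 5-element set, so Aut ≅ S_5 of order 120.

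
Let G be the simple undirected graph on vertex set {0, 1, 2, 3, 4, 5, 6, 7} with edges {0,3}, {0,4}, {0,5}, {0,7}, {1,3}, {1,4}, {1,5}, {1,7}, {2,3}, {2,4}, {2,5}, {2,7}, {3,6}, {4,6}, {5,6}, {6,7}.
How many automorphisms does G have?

1152

G is 4-regular and bipartite with parts {0, 1, 2, 6} and {3, 4, 5, 7} (each part is independent and every cross-pair is an edge), so G = K_{4,4}. Aut(K_{4,4}) is the wreath product S_4 ≀ Z_2: permute within each part, then optionally swap the parts; |Aut| = 2·(4!)² = 1152.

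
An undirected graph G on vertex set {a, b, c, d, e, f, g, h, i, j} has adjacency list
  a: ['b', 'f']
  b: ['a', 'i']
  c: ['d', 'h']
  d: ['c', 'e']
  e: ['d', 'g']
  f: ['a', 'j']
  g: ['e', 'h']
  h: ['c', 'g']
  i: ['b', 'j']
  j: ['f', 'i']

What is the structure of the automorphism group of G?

G has two connected components, {a, b, f, i, j} and {c, d, e, g, h}; each is 2-regular, so G = C_5 ⊔ C_5. With two isomorphic components, Aut(G) = Aut(C_5) ≀ S_2 = (D_5 × D_5) ⋊ Z_2: permute each cycle by D_5, then optionally swap the two cycles. Order 2·(2·5)² = 200.

(D_5 × D_5) ⋊ Z_2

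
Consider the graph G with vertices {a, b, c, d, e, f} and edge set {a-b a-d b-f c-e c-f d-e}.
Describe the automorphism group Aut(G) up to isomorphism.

Every vertex has degree 2 and the graph is connected, so G is the 6-cycle C_6. The automorphisms of the 6-cycle are exactly the symmetries of a regular 6-gon: the dihedral group D_6, |D_6| = 12.

the dihedral group of order 12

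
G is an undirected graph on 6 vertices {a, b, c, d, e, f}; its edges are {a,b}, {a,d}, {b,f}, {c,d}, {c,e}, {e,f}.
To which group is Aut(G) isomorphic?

the dihedral group of order 12

Every vertex has degree 2 and the graph is connected, so G is the 6-cycle C_6. The automorphisms of the 6-cycle are exactly the symmetries of a regular 6-gon: the dihedral group D_6, |D_6| = 12.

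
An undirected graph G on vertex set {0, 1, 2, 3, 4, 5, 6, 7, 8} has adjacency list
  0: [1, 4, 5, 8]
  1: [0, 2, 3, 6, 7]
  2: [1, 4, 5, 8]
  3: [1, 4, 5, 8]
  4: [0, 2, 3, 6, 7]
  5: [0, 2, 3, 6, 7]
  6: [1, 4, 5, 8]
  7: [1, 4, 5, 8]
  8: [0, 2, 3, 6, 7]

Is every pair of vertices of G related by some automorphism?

No

Automorphisms preserve degree, but G has vertices of degree 4 and vertices of degree 5; no automorphism maps one to the other, so G is not vertex-transitive.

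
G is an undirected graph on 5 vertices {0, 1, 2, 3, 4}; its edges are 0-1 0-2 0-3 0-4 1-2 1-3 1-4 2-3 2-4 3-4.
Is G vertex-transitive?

Yes

Every vertex has degree 4, so G is the complete graph K_5. Any permutation of the 5 vertices preserves K_5, so Aut(K_5) = S_5 of order 5! = 120. Under this action every vertex can be carried to every other, so G is vertex-transitive.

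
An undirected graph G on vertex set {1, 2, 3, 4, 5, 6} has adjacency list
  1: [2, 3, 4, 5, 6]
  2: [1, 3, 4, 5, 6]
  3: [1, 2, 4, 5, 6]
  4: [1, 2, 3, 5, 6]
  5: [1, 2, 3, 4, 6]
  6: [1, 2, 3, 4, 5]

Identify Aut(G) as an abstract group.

S_6

Every vertex has degree 5, so G is the complete graph K_6. Any permutation of the 6 vertices preserves K_6, so Aut(K_6) = S_6 of order 6! = 720.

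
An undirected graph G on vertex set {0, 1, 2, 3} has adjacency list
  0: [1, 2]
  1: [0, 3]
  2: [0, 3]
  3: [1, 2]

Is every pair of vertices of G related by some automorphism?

G is 2-regular and connected on 4 vertices, i.e. the cycle C_4. C_4 has 4 rotations and 4 reflections, so Aut(C_4) ≅ D_4 of order 8. Under this action every vertex can be carried to every other, so G is vertex-transitive.

Yes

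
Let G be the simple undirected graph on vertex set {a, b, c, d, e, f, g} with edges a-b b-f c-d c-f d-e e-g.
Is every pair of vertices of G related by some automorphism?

Automorphisms preserve degree, but G has vertices of degree 1 and vertices of degree 2; no automorphism maps one to the other, so G is not vertex-transitive.

No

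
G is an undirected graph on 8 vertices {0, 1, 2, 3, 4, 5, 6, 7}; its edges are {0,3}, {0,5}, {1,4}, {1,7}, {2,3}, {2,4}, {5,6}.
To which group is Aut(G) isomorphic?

The degree sequence is [2, 2, 2, 2, 2, 2, 1, 1]; the two degree-1 vertices 6 and 7 are the ends of a path, so G = P_8. A path has exactly one nontrivial symmetry — reversal — giving Aut(G) of order 2.

the cyclic group of order 2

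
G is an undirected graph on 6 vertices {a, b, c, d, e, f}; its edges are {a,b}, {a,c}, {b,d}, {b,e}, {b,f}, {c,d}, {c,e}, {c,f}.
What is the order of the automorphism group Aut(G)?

The vertices split by degree into {b, c} (degree 4) and {a, d, e, f} (degree 2); every edge runs between the two parts, so G is the complete bipartite graph K_{2,4}. Automorphisms preserve the bipartition setwise (since the parts differ in size) and act as S_2 × S_4 within it; |Aut| = 48.

48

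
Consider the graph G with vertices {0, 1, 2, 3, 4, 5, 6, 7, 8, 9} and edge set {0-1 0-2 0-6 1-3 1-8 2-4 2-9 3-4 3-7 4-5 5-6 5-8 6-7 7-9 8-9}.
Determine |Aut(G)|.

120

G is 3-regular on 10 vertices with no triangles and no 4-cycles (girth 5): this is the Petersen graph. Viewing the Petersen graph as the Kneser graph K(5,2) — vertices are 2-subsets of {1,…,5}, edges join disjoint pairs — its automorphisms are exactly the permutations of the 5-element set, so Aut ≅ S_5 of order 120.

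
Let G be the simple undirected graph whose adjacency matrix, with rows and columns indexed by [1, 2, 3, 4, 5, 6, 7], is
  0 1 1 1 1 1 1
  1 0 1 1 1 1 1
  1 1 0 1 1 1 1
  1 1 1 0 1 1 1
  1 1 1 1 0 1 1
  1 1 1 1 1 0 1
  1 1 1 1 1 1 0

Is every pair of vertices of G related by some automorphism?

Yes

Every vertex has degree 6, so G is the complete graph K_7. Any permutation of the 7 vertices preserves K_7, so Aut(K_7) = S_7 of order 7! = 5040. Under this action every vertex can be carried to every other, so G is vertex-transitive.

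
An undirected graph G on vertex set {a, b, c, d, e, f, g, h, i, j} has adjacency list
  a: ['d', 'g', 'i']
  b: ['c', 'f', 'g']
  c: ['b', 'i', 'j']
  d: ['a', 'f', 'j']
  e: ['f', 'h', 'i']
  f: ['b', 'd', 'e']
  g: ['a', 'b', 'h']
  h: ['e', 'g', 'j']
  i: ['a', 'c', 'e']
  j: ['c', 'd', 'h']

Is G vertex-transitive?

Yes

G is 3-regular on 10 vertices with no triangles and no 4-cycles (girth 5): this is the Petersen graph. Viewing the Petersen graph as the Kneser graph K(5,2) — vertices are 2-subsets of {1,…,5}, edges join disjoint pairs — its automorphisms are exactly the permutations of the 5-element set, so Aut ≅ S_5 of order 120. This group acts transitively on the 10 vertices.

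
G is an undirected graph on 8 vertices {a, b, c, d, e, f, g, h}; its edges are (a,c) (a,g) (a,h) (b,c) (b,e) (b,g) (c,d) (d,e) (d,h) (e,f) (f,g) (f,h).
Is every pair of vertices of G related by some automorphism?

Yes

G is 3-regular and bipartite on 2^3 = 8 vertices with girth 4; it is the hypercube graph Q_3. The symmetry group of the 3-cube is the hyperoctahedral group B_3 = Z_2 ≀ S_3, of order 2^3·3! = 48. Under this action every vertex can be carried to every other, so G is vertex-transitive.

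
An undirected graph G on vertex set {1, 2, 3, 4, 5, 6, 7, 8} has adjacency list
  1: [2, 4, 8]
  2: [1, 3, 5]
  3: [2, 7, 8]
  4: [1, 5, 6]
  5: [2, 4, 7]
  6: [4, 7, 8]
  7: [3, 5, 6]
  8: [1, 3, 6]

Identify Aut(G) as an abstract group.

G is 3-regular and bipartite on 2^3 = 8 vertices with girth 4; it is the hypercube graph Q_3. Aut(Q_3) consists of the signed permutations of the 3 coordinate axes: 3! permutations times 2^3 sign flips, so |Aut| = 2^3·3! = 48.

the hyperoctahedral group B_3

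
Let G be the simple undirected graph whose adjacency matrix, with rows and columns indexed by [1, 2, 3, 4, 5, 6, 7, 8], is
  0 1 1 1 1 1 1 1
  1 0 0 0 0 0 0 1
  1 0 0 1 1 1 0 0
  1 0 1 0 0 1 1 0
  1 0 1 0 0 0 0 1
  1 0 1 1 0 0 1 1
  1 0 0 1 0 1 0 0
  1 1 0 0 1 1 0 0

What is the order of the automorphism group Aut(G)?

The degree sequence is [7, 2, 4, 4, 3, 5, 3, 4]. Checking the degree-preserving permutations of the vertex set shows that none except the identity preserves every edge, so Aut(G) is trivial.

1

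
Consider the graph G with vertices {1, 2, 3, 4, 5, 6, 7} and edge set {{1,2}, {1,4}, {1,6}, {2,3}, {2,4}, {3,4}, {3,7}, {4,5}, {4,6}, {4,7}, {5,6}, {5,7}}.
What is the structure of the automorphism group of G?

D_6

Vertex 4 is the unique vertex of degree 6; the remaining 6 vertices each have degree 3 and induce a cycle, so G is the wheel on 7 vertices with hub 4. With the hub fixed, the remaining symmetry is that of the rim cycle C_6, giving the dihedral group D_6.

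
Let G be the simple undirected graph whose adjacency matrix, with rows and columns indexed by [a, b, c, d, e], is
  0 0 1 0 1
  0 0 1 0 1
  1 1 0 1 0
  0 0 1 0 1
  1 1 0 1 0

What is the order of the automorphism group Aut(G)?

12

The vertices split by degree into {c, e} (degree 3) and {a, b, d} (degree 2); every edge runs between the two parts, so G is the complete bipartite graph K_{2,3}. The parts have unequal sizes, so no automorphism swaps them; each part is permuted independently, giving S_2 × S_3 of order 2!·3! = 12.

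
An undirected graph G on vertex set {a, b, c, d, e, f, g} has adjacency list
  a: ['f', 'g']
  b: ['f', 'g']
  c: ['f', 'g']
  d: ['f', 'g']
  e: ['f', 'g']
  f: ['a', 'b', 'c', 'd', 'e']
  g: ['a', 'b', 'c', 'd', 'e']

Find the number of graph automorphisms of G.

240

The vertices split by degree into {f, g} (degree 5) and {a, b, c, d, e} (degree 2); every edge runs between the two parts, so G is the complete bipartite graph K_{2,5}. Automorphisms preserve the bipartition setwise (since the parts differ in size) and act as S_5 × S_2 within it; |Aut| = 240.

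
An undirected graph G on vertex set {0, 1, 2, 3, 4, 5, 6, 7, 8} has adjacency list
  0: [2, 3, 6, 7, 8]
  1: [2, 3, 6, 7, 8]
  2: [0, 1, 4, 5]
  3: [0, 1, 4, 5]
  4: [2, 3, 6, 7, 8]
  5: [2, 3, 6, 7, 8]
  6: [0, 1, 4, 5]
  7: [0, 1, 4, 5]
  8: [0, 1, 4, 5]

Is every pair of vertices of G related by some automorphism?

Automorphisms preserve degree, but G has vertices of degree 4 and vertices of degree 5; no automorphism maps one to the other, so G is not vertex-transitive.

No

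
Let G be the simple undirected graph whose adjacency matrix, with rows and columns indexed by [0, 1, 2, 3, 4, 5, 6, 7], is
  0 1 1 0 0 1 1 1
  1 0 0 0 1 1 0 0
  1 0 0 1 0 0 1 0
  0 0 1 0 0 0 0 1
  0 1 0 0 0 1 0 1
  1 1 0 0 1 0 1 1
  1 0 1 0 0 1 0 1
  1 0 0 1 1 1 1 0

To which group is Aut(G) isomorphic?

The degree sequence is [5, 3, 3, 2, 3, 5, 4, 5]. Checking the degree-preserving permutations of the vertex set shows that none except the identity preserves every edge, so Aut(G) is trivial.

1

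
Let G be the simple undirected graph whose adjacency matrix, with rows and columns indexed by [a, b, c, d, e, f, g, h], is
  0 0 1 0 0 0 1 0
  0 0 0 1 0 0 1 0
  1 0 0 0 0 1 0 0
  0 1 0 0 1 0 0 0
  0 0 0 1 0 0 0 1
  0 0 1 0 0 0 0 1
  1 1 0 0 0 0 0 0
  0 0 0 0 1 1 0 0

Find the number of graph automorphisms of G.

16

G is 2-regular and connected on 8 vertices, i.e. the cycle C_8. The automorphisms of the 8-cycle are exactly the symmetries of a regular 8-gon: the dihedral group D_8, |D_8| = 16.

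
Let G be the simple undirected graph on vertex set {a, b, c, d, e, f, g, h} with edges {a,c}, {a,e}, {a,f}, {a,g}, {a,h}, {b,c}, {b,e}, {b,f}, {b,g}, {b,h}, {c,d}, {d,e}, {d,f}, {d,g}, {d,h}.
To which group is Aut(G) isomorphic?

S_3 × S_5

The vertices split by degree into {a, b, d} (degree 5) and {c, e, f, g, h} (degree 3); every edge runs between the two parts, so G is the complete bipartite graph K_{3,5}. The parts have unequal sizes, so no automorphism swaps them; each part is permuted independently, giving S_3 × S_5 of order 3!·5! = 720.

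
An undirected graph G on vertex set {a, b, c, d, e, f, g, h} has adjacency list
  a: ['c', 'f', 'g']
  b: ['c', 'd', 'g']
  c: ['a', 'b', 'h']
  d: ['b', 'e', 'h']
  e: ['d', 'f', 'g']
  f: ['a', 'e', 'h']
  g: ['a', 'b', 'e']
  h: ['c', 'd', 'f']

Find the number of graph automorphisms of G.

G is 3-regular and bipartite on 2^3 = 8 vertices with girth 4; it is the hypercube graph Q_3. Aut(Q_3) consists of the signed permutations of the 3 coordinate axes: 3! permutations times 2^3 sign flips, so |Aut| = 2^3·3! = 48.

48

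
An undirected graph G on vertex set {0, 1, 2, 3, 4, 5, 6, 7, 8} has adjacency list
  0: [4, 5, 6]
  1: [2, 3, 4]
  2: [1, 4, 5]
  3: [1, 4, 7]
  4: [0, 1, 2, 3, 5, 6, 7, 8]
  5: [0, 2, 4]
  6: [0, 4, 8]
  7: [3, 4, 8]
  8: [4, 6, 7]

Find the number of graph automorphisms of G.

Vertex 4 is the unique vertex of degree 8; the remaining 8 vertices each have degree 3 and induce a cycle, so G is the wheel on 9 vertices with hub 4. With the hub fixed, the remaining symmetry is that of the rim cycle C_8, giving the dihedral group D_8.

16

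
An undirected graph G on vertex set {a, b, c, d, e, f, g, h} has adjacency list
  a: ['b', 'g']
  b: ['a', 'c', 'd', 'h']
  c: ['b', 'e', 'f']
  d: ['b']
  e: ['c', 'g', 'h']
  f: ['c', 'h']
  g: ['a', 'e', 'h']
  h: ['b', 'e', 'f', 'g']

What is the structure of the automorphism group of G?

The degree sequence is [2, 4, 3, 1, 3, 2, 3, 4]. Checking the degree-preserving permutations of the vertex set shows that none except the identity preserves every edge, so Aut(G) is trivial.

{e}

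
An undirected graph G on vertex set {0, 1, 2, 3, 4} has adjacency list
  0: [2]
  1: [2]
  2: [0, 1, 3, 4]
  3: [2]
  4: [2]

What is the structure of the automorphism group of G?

Vertex 2 has degree 4 and every other vertex has degree 1, so G is the star K_{1,4} with centre 2. The 4 leaves are pairwise interchangeable while the centre is fixed, giving Aut(G) = S_4.

the symmetric group on 4 letters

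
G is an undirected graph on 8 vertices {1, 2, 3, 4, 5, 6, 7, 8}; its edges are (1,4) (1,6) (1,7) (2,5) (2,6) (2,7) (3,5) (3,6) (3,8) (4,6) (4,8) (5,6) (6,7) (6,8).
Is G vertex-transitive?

No

Vertex 6 is the only vertex of degree 7, so every automorphism fixes it; G is not vertex-transitive.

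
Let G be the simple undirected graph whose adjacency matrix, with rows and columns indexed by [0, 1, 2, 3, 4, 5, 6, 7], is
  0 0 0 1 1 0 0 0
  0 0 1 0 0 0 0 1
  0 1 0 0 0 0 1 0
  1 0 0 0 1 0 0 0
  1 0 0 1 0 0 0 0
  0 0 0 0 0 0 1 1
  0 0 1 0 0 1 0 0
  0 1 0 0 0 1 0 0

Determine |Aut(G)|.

60

G has two connected components, {1, 2, 5, 6, 7} and {0, 3, 4}; each is 2-regular, so G = C_5 ⊔ C_3. The components are non-isomorphic (different sizes), so Aut(G) = Aut(C_3) × Aut(C_5) = D_3 × D_5 of order 6·10 = 60.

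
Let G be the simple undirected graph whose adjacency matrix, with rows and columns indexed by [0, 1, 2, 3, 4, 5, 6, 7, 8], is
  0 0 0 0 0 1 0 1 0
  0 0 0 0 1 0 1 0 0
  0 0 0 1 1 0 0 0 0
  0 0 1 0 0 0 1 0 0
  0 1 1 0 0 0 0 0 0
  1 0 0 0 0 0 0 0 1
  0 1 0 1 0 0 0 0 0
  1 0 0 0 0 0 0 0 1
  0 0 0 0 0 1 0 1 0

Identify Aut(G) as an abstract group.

D_5 × D_4

G has two connected components, {1, 2, 3, 4, 6} and {0, 5, 7, 8}; each is 2-regular, so G = C_5 ⊔ C_4. The components are non-isomorphic (different sizes), so Aut(G) = Aut(C_5) × Aut(C_4) = D_5 × D_4 of order 10·8 = 80.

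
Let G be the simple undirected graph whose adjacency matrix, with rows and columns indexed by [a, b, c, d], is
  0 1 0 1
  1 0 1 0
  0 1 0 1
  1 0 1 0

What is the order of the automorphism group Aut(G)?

G is 2-regular and bipartite on 2^2 = 4 vertices with girth 4; it is the hypercube graph Q_2. Aut(Q_2) consists of the signed permutations of the 2 coordinate axes: 2! permutations times 2^2 sign flips, so |Aut| = 2^2·2! = 8.

8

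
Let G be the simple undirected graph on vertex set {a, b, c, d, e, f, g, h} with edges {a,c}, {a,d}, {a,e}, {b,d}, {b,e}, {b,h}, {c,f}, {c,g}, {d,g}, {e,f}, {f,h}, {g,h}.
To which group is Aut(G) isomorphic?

G is 3-regular and bipartite on 2^3 = 8 vertices with girth 4; it is the hypercube graph Q_3. Aut(Q_3) consists of the signed permutations of the 3 coordinate axes: 3! permutations times 2^3 sign flips, so |Aut| = 2^3·3! = 48.

the hyperoctahedral group B_3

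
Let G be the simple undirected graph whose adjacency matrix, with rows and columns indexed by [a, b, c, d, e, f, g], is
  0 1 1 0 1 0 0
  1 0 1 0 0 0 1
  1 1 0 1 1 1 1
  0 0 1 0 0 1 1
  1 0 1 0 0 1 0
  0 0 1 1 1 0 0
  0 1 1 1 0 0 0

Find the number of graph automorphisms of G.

Vertex c is the unique vertex of degree 6; the remaining 6 vertices each have degree 3 and induce a cycle, so G is the wheel on 7 vertices with hub c. With the hub fixed, the remaining symmetry is that of the rim cycle C_6, giving the dihedral group D_6.

12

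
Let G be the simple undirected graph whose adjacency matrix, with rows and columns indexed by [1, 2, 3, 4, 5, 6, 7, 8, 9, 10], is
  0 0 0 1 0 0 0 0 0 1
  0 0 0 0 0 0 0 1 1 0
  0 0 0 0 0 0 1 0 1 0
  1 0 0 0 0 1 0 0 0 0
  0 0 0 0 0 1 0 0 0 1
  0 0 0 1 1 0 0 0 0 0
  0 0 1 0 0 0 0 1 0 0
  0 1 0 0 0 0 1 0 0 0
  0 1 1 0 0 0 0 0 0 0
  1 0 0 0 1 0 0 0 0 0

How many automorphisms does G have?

G has two connected components, {2, 3, 7, 8, 9} and {1, 4, 5, 6, 10}; each is 2-regular, so G = C_5 ⊔ C_5. Aut of a disjoint union of two copies of C_5 is the wreath product D_5 ≀ Z_2, of order 2·10² = 200.

200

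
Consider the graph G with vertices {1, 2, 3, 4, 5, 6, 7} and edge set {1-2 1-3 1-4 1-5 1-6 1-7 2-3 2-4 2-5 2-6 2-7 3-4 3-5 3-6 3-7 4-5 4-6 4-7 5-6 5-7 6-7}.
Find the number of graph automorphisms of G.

5040

All 7 vertices are pairwise adjacent: G = K_7. Any permutation of the 7 vertices preserves K_7, so Aut(K_7) = S_7 of order 7! = 5040.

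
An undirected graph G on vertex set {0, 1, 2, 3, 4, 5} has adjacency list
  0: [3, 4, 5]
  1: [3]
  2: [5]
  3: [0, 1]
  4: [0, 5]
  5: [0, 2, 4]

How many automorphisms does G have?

1

Degrees alone do not determine every vertex (e.g. 0 and 5 both have degree 3), but their neighbour-degree multisets differ: N(0) has degrees [2, 2, 3] while N(5) has degrees [1, 2, 3]. Repeating this refinement separates all vertices, so the only automorphism is the identity.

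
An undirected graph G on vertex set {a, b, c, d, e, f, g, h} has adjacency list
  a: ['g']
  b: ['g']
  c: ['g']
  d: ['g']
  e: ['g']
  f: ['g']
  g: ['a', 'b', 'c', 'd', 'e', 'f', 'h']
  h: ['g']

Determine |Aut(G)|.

Vertex g has degree 7 and every other vertex has degree 1, so G is the star K_{1,7} with centre g. Any automorphism fixes the centre and permutes the 7 leaves freely, so Aut(G) ≅ S_7 of order 7! = 5040.

5040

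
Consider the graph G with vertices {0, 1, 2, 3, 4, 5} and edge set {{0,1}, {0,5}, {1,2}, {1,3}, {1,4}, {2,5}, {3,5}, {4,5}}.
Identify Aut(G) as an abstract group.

The vertices split by degree into {1, 5} (degree 4) and {0, 2, 3, 4} (degree 2); every edge runs between the two parts, so G is the complete bipartite graph K_{2,4}. Automorphisms preserve the bipartition setwise (since the parts differ in size) and act as S_2 × S_4 within it; |Aut| = 48.

S_2 × S_4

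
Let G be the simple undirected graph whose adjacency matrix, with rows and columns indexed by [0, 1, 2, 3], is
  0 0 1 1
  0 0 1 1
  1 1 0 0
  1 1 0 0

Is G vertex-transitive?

Yes

G is 2-regular and bipartite on 2^2 = 4 vertices with girth 4; it is the hypercube graph Q_2. Aut(Q_2) consists of the signed permutations of the 2 coordinate axes: 2! permutations times 2^2 sign flips, so |Aut| = 2^2·2! = 8. Under this action every vertex can be carried to every other, so G is vertex-transitive.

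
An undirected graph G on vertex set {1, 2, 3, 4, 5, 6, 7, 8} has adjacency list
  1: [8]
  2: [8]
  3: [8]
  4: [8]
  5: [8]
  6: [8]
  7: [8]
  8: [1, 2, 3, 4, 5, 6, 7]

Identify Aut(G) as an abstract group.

the symmetric group on 7 letters

Vertex 8 has degree 7 and every other vertex has degree 1, so G is the star K_{1,7} with centre 8. The 7 leaves are pairwise interchangeable while the centre is fixed, giving Aut(G) = S_7.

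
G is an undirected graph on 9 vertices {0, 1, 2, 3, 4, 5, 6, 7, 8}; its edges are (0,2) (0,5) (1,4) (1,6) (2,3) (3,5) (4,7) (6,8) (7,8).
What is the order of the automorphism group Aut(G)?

80

G has two connected components, {1, 4, 6, 7, 8} and {0, 2, 3, 5}; each is 2-regular, so G = C_5 ⊔ C_4. The components are non-isomorphic (different sizes), so Aut(G) = Aut(C_5) × Aut(C_4) = D_5 × D_4 of order 10·8 = 80.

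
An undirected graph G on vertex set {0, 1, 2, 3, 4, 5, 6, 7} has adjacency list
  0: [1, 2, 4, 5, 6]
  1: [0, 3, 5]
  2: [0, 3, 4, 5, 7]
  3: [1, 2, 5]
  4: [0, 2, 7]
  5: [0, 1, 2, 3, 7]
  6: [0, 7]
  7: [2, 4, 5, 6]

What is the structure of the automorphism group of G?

{e}

The degree sequence is [5, 3, 5, 3, 3, 5, 2, 4]. Checking the degree-preserving permutations of the vertex set shows that none except the identity preserves every edge, so Aut(G) is trivial.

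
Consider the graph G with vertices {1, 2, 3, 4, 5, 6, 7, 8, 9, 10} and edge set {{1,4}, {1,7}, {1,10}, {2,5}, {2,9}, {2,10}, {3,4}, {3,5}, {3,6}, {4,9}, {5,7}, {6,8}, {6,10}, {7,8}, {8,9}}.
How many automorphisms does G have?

120

G is 3-regular on 10 vertices with no triangles and no 4-cycles (girth 5): this is the Petersen graph. Viewing the Petersen graph as the Kneser graph K(5,2) — vertices are 2-subsets of {1,…,5}, edges join disjoint pairs — its automorphisms are exactly the permutations of the 5-element set, so Aut ≅ S_5 of order 120.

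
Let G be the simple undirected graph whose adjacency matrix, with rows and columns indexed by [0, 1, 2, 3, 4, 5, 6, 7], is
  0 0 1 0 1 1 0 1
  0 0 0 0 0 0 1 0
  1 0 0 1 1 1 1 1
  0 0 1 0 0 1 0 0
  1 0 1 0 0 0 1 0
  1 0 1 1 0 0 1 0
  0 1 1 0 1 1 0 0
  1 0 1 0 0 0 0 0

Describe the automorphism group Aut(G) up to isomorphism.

The degree sequence is [4, 1, 6, 2, 3, 4, 4, 2]. Checking the degree-preserving permutations of the vertex set shows that none except the identity preserves every edge, so Aut(G) is trivial.

the trivial group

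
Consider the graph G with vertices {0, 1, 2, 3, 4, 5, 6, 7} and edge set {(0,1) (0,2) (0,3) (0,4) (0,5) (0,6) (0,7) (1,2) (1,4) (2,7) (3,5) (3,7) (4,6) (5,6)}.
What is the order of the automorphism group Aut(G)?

14

Vertex 0 is the unique vertex of degree 7; the remaining 7 vertices each have degree 3 and induce a cycle, so G is the wheel on 8 vertices with hub 0. With the hub fixed, the remaining symmetry is that of the rim cycle C_7, giving the dihedral group D_7.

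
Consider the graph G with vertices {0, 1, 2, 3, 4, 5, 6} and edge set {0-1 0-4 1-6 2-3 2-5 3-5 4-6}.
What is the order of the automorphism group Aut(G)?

48

G has two connected components, {0, 1, 4, 6} and {2, 3, 5}; each is 2-regular, so G = C_4 ⊔ C_3. No automorphism exchanges components of different sizes, hence Aut(G) is the direct product D_4 × D_3, order 48.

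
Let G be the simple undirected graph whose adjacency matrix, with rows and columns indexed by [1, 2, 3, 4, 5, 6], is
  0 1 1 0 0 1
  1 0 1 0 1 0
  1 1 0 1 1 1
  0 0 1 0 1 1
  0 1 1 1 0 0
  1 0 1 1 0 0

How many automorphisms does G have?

Vertex 3 is the unique vertex of degree 5; the remaining 5 vertices each have degree 3 and induce a cycle, so G is the wheel on 6 vertices with hub 3. Every automorphism fixes the hub and acts on the rim 5-cycle, so Aut(G) ≅ Aut(C_5) = D_5 of order 10.

10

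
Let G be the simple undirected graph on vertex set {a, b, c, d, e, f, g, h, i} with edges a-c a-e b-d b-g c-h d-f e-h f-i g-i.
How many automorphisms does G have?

G has two connected components, {b, d, f, g, i} and {a, c, e, h}; each is 2-regular, so G = C_5 ⊔ C_4. The components are non-isomorphic (different sizes), so Aut(G) = Aut(C_5) × Aut(C_4) = D_5 × D_4 of order 10·8 = 80.

80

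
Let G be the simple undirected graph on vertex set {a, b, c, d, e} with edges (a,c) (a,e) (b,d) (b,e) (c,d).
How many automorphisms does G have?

10

Every vertex has degree 2 and the graph is connected, so G is the 5-cycle C_5. C_5 has 5 rotations and 5 reflections, so Aut(C_5) ≅ D_5 of order 10.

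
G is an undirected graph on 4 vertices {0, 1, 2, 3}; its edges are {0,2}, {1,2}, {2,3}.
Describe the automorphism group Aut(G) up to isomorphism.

S_3

Vertex 2 has degree 3 and every other vertex has degree 1, so G is the star K_{1,3} with centre 2. The 3 leaves are pairwise interchangeable while the centre is fixed, giving Aut(G) = S_3.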